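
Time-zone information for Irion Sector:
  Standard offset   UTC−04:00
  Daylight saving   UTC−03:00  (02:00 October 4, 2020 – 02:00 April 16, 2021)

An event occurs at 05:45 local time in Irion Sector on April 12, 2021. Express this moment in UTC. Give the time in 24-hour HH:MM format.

Daylight saving runs 4 October 2020 – 16 April 2021; April 12, 2021 is inside that window, so Irion Sector is at UTC−03:00.
05:45 local + 3h = 08:45 UTC.

08:45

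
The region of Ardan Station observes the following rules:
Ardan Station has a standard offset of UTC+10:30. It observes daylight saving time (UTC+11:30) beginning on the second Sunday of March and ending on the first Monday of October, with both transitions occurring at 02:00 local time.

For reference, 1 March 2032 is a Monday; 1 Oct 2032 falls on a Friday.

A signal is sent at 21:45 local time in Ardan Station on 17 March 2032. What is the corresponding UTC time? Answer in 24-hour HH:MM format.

1 March 2032 is a Monday, so the first Sunday is March 7 and the second is March 14.
1 October 2032 is a Friday, so the first Monday is October 4.
17 March 2032 lies within the daylight-saving period (14 March – 4 October), so Ardan Station is on daylight time, UTC+11:30.
21:45 local − 11h30m = 10:15 UTC.

10:15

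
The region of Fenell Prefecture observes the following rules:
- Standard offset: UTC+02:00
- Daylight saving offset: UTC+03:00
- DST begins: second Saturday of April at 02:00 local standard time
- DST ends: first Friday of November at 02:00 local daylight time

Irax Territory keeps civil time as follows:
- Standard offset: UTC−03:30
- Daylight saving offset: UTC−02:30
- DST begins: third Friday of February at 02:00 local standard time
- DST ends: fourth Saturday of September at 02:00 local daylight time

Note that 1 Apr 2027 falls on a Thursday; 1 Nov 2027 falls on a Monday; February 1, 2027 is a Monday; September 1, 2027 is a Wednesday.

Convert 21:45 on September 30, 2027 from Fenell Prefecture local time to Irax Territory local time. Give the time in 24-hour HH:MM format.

15:15

1 April 2027 is a Thursday, so the first Saturday is April 3 and the second is April 10.
1 November 2027 is a Monday, so the first Friday is November 5.
September 30, 2027 lies within the daylight-saving period (10 April – 5 November), so Fenell Prefecture is on daylight time, UTC+03:00.
21:45 Fenell Prefecture − 3h = 18:45 UTC.
1 February 2027 is a Monday, so the first Friday is February 5 and the third is February 19.
1 September 2027 is a Wednesday, so the first Saturday is September 4 and the fourth is September 25.
At the standard offset (UTC−03:30), 18:45 UTC − 3h30m = 15:15 Irax Territory standard time.
The standard-time date in Irax Territory, September 30, 2027, is outside the daylight-saving period (19 February – 25 September), so Irax Territory is on standard time, UTC−03:30.
18:45 UTC − 3h30m = 15:15 Irax Territory.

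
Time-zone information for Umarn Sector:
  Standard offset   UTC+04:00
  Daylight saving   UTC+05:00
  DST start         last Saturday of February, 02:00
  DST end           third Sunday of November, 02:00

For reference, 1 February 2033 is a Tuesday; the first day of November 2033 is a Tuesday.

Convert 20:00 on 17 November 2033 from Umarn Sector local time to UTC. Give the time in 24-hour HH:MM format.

15:00

1 February 2033 is a Tuesday, so Saturdays fall on 5, 12, 19, 26; the last is February 26.
1 November 2033 is a Tuesday, so the first Sunday is November 6 and the third is November 20.
17 November 2033 lies within the daylight-saving period (26 February – 20 November), so Umarn Sector is on daylight time, UTC+05:00.
20:00 local − 5h = 15:00 UTC.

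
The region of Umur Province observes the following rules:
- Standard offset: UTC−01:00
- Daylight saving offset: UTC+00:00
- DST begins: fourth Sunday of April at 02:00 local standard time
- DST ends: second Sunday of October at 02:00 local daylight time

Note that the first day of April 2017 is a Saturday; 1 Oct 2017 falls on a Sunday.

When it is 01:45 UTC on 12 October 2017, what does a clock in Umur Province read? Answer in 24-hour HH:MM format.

00:45

1 April 2017 is a Saturday, so the first Sunday is April 2 and the fourth is April 23.
1 October 2017 is a Sunday, so the first Sunday is October 1 and the second is October 8.
At the standard offset (UTC−01:00), 01:45 UTC − 1h = 00:45 Umur Province standard time.
Daylight saving runs 23 April – 8 October; the standard-time date in Umur Province, 12 October 2017, is outside that window, so Umur Province is on standard time at UTC−01:00.
01:45 UTC − 1h = 00:45 local.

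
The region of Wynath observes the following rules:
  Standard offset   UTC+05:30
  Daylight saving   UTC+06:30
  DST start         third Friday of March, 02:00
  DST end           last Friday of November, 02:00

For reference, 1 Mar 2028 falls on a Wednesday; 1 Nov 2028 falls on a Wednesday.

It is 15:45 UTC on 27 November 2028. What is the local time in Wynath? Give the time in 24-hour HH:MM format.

1 March 2028 is a Wednesday, so the first Friday is March 3 and the third is March 17.
1 November 2028 is a Wednesday, so Fridays fall on 3, 10, 17, 24; the last is November 24.
At the standard offset (UTC+05:30), 15:45 UTC + 5h30m = 21:15 Wynath standard time.
The standard-time date in Wynath, 27 November 2028, does not fall between 17 March and 24 November, so daylight saving is not in effect and Wynath is at UTC+05:30.
15:45 UTC + 5h30m = 21:15 local.

21:15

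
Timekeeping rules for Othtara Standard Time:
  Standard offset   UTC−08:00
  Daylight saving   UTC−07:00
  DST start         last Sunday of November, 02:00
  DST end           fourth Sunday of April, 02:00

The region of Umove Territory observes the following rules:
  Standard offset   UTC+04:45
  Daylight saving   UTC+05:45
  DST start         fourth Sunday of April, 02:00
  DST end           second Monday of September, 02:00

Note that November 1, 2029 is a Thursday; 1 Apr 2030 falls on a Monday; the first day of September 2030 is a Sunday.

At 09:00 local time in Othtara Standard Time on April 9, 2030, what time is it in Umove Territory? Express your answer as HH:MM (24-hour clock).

1 November 2029 is a Thursday, so Sundays fall on 4, 11, 18, 25; the last is November 25.
1 April 2030 is a Monday, so the first Sunday is April 7 and the fourth is April 28.
April 9, 2030 falls between 25 November 2029 and 28 April 2030, so daylight saving is in effect and Othtara Standard Time is at UTC−07:00.
09:00 Othtara Standard Time + 7h = 16:00 UTC.
1 April 2030 is a Monday, so the first Sunday is April 7 and the fourth is April 28.
1 September 2030 is a Sunday, so the first Monday is September 2 and the second is September 9.
At the standard offset (UTC+04:45), 16:00 UTC + 4h45m = 20:45 Umove Territory standard time.
Daylight saving runs 28 April – 9 September; the standard-time date in Umove Territory, April 9, 2030, is outside that window, so Umove Territory is on standard time at UTC+04:45.
16:00 UTC + 4h45m = 20:45 Umove Territory.

20:45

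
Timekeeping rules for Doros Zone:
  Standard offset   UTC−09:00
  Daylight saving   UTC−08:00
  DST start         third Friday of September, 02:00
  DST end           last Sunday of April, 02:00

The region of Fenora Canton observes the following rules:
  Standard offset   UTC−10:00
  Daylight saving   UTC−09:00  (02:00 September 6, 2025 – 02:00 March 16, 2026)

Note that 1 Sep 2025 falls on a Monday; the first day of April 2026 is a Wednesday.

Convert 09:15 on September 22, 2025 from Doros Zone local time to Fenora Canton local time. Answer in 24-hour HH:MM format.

08:15

1 September 2025 is a Monday, so the first Friday is September 5 and the third is September 19.
1 April 2026 is a Wednesday, so Sundays fall on 5, 12, 19, 26; the last is April 26.
September 22, 2025 falls between 19 September 2025 and 26 April 2026, so daylight saving is in effect and Doros Zone is at UTC−08:00.
09:15 Doros Zone + 8h = 17:15 UTC.
At the standard offset (UTC−10:00), 17:15 UTC − 10h = 07:15 Fenora Canton standard time.
The standard-time date in Fenora Canton, September 22, 2025, lies within the daylight-saving period (6 September 2025 – 16 March 2026), so Fenora Canton is on daylight time, UTC−09:00.
17:15 UTC − 9h = 08:15 Fenora Canton.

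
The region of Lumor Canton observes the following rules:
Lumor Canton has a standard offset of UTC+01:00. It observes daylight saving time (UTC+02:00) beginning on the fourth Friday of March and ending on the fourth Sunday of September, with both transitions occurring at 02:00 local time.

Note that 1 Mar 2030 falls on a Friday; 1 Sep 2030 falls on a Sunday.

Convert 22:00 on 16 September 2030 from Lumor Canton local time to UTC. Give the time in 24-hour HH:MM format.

20:00

1 March 2030 is a Friday, so the first Friday is March 1 and the fourth is March 22.
1 September 2030 is a Sunday, so the first Sunday is September 1 and the fourth is September 22.
Daylight saving runs 22 March – 22 September; 16 September 2030 is inside that window, so Lumor Canton is at UTC+02:00.
22:00 local − 2h = 20:00 UTC.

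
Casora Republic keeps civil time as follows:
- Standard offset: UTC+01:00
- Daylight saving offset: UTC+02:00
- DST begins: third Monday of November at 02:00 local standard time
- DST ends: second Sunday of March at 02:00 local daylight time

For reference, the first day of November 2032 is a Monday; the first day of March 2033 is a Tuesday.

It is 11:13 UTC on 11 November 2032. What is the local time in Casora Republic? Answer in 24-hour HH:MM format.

1 November 2032 is a Monday, so the first Monday is November 1 and the third is November 15.
1 March 2033 is a Tuesday, so the first Sunday is March 6 and the second is March 13.
At the standard offset (UTC+01:00), 11:13 UTC + 1h = 12:13 Casora Republic standard time.
The standard-time date in Casora Republic, 11 November 2032, is outside the daylight-saving period (15 November 2032 – 13 March 2033), so Casora Republic is on standard time, UTC+01:00.
11:13 UTC + 1h = 12:13 local.

12:13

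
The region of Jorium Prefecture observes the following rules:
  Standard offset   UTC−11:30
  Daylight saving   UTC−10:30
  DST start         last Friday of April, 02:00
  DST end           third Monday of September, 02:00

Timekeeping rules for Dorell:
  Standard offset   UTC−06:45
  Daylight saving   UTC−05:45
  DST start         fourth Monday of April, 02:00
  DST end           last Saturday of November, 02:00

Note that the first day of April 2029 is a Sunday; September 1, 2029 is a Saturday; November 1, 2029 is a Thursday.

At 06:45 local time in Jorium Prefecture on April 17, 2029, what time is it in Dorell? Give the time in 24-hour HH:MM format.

1 April 2029 is a Sunday, so Fridays fall on 6, 13, 20, 27; the last is April 27.
1 September 2029 is a Saturday, so the first Monday is September 3 and the third is September 17.
Daylight saving runs 27 April – 17 September; April 17, 2029 is outside that window, so Jorium Prefecture is on standard time at UTC−11:30.
06:45 Jorium Prefecture + 11h30m = 18:15 UTC.
1 April 2029 is a Sunday, so the first Monday is April 2 and the fourth is April 23.
1 November 2029 is a Thursday, so Saturdays fall on 3, 10, 17, 24; the last is November 24.
At the standard offset (UTC−06:45), 18:15 UTC − 6h45m = 11:30 Dorell standard time.
The standard-time date in Dorell, April 17, 2029, is outside the daylight-saving period (23 April – 24 November), so Dorell is on standard time, UTC−06:45.
18:15 UTC − 6h45m = 11:30 Dorell.

11:30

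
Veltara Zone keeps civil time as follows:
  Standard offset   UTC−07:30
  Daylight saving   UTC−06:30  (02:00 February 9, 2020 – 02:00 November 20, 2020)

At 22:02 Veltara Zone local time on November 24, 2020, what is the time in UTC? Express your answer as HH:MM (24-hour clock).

November 24, 2020 does not fall between 9 February and 20 November, so daylight saving is not in effect and Veltara Zone is at UTC−07:30.
22:02 local + 7h30m = 05:32 UTC (rolling into the next day, 25 November 2020).

05:32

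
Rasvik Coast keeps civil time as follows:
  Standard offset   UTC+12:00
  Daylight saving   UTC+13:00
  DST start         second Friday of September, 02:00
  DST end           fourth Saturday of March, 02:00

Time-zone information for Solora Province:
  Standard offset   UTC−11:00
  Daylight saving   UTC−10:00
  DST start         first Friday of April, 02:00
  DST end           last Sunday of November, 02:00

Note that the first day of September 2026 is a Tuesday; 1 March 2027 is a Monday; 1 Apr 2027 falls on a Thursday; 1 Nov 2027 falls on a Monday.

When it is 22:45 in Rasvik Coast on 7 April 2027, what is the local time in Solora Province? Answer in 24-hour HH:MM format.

00:45

1 September 2026 is a Tuesday, so the first Friday is September 4 and the second is September 11.
1 March 2027 is a Monday, so the first Saturday is March 6 and the fourth is March 27.
7 April 2027 is outside the daylight-saving period (11 September 2026 – 27 March 2027), so Rasvik Coast is on standard time, UTC+12:00.
22:45 Rasvik Coast − 12h = 10:45 UTC.
1 April 2027 is a Thursday, so the first Friday is April 2.
1 November 2027 is a Monday, so Sundays fall on 7, 14, 21, 28; the last is November 28.
At the standard offset (UTC−11:00), 10:45 UTC − 11h = 23:45 Solora Province standard time (rolling into the previous day, 6 April 2027).
Daylight saving runs 2 April – 28 November; the standard-time date in Solora Province, 6 April 2027, is inside that window, so Solora Province is at UTC−10:00.
10:45 UTC − 10h = 00:45 Solora Province.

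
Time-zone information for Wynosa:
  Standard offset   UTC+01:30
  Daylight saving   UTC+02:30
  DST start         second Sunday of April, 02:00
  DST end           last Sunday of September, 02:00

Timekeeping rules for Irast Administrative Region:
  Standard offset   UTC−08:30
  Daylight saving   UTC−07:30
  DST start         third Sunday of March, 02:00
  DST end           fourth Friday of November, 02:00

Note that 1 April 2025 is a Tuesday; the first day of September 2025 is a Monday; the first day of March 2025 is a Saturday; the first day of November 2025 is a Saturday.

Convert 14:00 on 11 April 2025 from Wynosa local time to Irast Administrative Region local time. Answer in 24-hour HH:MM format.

05:00

1 April 2025 is a Tuesday, so the first Sunday is April 6 and the second is April 13.
1 September 2025 is a Monday, so Sundays fall on 7, 14, 21, 28; the last is September 28.
11 April 2025 does not fall between 13 April and 28 September, so daylight saving is not in effect and Wynosa is at UTC+01:30.
14:00 Wynosa − 1h30m = 12:30 UTC.
1 March 2025 is a Saturday, so the first Sunday is March 2 and the third is March 16.
1 November 2025 is a Saturday, so the first Friday is November 7 and the fourth is November 28.
At the standard offset (UTC−08:30), 12:30 UTC − 8h30m = 04:00 Irast Administrative Region standard time.
The standard-time date in Irast Administrative Region, 11 April 2025, falls between 16 March and 28 November, so daylight saving is in effect and Irast Administrative Region is at UTC−07:30.
12:30 UTC − 7h30m = 05:00 Irast Administrative Region.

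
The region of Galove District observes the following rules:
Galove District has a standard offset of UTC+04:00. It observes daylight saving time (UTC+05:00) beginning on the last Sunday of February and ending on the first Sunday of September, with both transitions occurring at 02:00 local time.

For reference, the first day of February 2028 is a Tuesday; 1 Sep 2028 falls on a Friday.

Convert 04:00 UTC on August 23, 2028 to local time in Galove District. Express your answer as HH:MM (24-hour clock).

09:00

1 February 2028 is a Tuesday, so Sundays fall on 6, 13, 20, 27; the last is February 27.
1 September 2028 is a Friday, so the first Sunday is September 3.
At the standard offset (UTC+04:00), 04:00 UTC + 4h = 08:00 Galove District standard time.
Daylight saving runs 27 February – 3 September; the standard-time date in Galove District, August 23, 2028, is inside that window, so Galove District is at UTC+05:00.
04:00 UTC + 5h = 09:00 local.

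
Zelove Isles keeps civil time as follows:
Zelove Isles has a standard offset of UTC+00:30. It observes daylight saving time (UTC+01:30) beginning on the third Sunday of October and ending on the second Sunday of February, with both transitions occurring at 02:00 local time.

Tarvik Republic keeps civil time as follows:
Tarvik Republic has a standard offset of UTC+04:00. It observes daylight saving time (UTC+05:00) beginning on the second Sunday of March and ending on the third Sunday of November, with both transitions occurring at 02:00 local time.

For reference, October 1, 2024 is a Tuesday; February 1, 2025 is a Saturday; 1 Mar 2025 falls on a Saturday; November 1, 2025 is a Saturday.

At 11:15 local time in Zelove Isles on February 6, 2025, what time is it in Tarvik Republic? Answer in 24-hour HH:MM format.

1 October 2024 is a Tuesday, so the first Sunday is October 6 and the third is October 20.
1 February 2025 is a Saturday, so the first Sunday is February 2 and the second is February 9.
Daylight saving runs 20 October 2024 – 9 February 2025; February 6, 2025 is inside that window, so Zelove Isles is at UTC+01:30.
11:15 Zelove Isles − 1h30m = 09:45 UTC.
1 March 2025 is a Saturday, so the first Sunday is March 2 and the second is March 9.
1 November 2025 is a Saturday, so the first Sunday is November 2 and the third is November 16.
At the standard offset (UTC+04:00), 09:45 UTC + 4h = 13:45 Tarvik Republic standard time.
The standard-time date in Tarvik Republic, February 6, 2025, does not fall between 9 March and 16 November, so daylight saving is not in effect and Tarvik Republic is at UTC+04:00.
09:45 UTC + 4h = 13:45 Tarvik Republic.

13:45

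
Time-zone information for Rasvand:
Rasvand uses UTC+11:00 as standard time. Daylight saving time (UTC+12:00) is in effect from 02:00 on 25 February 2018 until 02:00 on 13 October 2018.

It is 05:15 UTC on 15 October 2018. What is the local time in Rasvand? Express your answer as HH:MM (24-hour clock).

16:15

At the standard offset (UTC+11:00), 05:15 UTC + 11h = 16:15 Rasvand standard time.
The standard-time date in Rasvand, 15 October 2018, does not fall between 25 February and 13 October, so daylight saving is not in effect and Rasvand is at UTC+11:00.
05:15 UTC + 11h = 16:15 local.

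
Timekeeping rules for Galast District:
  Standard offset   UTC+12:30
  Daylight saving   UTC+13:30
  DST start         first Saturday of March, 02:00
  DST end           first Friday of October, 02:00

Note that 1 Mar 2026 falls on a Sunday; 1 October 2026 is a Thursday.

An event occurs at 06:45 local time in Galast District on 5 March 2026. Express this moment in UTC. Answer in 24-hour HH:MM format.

1 March 2026 is a Sunday, so the first Saturday is March 7.
1 October 2026 is a Thursday, so the first Friday is October 2.
5 March 2026 is outside the daylight-saving period (7 March – 2 October), so Galast District is on standard time, UTC+12:30.
06:45 local − 12h30m = 18:15 UTC (rolling into the previous day, 4 March 2026).

18:15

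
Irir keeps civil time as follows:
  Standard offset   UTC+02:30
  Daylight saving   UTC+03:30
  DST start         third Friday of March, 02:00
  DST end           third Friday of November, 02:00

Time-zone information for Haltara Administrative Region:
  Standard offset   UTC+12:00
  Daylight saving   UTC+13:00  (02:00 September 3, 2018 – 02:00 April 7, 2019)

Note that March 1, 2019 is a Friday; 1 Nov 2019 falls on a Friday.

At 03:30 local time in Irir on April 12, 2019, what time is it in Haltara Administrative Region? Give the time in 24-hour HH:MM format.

12:00

1 March 2019 is a Friday, so the first Friday is March 1 and the third is March 15.
1 November 2019 is a Friday, so the first Friday is November 1 and the third is November 15.
April 12, 2019 lies within the daylight-saving period (15 March – 15 November), so Irir is on daylight time, UTC+03:30.
03:30 Irir − 3h30m = 00:00 UTC.
At the standard offset (UTC+12:00), 00:00 UTC + 12h = 12:00 Haltara Administrative Region standard time.
Daylight saving runs 3 September 2018 – 7 April 2019; the standard-time date in Haltara Administrative Region, April 12, 2019, is outside that window, so Haltara Administrative Region is on standard time at UTC+12:00.
00:00 UTC + 12h = 12:00 Haltara Administrative Region.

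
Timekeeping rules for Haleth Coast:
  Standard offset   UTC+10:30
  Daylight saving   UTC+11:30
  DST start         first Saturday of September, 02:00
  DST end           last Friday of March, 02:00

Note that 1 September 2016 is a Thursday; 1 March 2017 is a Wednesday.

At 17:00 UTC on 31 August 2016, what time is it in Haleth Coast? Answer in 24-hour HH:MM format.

1 September 2016 is a Thursday, so the first Saturday is September 3.
1 March 2017 is a Wednesday, so Fridays fall on 3, 10, 17, 24, 31; the last is March 31.
At the standard offset (UTC+10:30), 17:00 UTC + 10h30m = 03:30 Haleth Coast standard time (rolling into the next day, 1 September 2016).
The standard-time date in Haleth Coast, 1 September 2016, does not fall between 3 September 2016 and 31 March 2017, so daylight saving is not in effect and Haleth Coast is at UTC+10:30.
17:00 UTC + 10h30m = 03:30 local (rolling into the next day, 1 September 2016).

03:30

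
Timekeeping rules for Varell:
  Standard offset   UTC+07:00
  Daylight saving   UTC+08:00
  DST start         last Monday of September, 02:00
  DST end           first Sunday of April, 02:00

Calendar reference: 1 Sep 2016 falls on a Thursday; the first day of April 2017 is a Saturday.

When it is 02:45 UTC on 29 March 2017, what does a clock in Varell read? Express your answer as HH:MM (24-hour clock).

1 September 2016 is a Thursday, so Mondays fall on 5, 12, 19, 26; the last is September 26.
1 April 2017 is a Saturday, so the first Sunday is April 2.
At the standard offset (UTC+07:00), 02:45 UTC + 7h = 09:45 Varell standard time.
The standard-time date in Varell, 29 March 2017, falls between 26 September 2016 and 2 April 2017, so daylight saving is in effect and Varell is at UTC+08:00.
02:45 UTC + 8h = 10:45 local.

10:45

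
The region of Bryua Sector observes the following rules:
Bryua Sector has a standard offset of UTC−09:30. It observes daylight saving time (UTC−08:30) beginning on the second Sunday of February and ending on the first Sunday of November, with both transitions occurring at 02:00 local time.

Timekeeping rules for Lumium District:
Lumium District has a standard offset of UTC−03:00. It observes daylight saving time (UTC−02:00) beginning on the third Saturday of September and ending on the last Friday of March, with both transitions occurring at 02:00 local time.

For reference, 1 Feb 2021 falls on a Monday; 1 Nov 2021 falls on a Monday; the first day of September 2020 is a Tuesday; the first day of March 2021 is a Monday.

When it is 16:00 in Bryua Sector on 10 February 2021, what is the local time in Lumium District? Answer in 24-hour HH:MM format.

23:30

1 February 2021 is a Monday, so the first Sunday is February 7 and the second is February 14.
1 November 2021 is a Monday, so the first Sunday is November 7.
10 February 2021 does not fall between 14 February and 7 November, so daylight saving is not in effect and Bryua Sector is at UTC−09:30.
16:00 Bryua Sector + 9h30m = 01:30 UTC (rolling into the next day, 11 February 2021).
1 September 2020 is a Tuesday, so the first Saturday is September 5 and the third is September 19.
1 March 2021 is a Monday, so Fridays fall on 5, 12, 19, 26; the last is March 26.
At the standard offset (UTC−03:00), 01:30 UTC − 3h = 22:30 Lumium District standard time (rolling into the previous day, 10 February 2021).
The standard-time date in Lumium District, 10 February 2021, lies within the daylight-saving period (19 September 2020 – 26 March 2021), so Lumium District is on daylight time, UTC−02:00.
01:30 UTC − 2h = 23:30 Lumium District (rolling into the previous day, 10 February 2021).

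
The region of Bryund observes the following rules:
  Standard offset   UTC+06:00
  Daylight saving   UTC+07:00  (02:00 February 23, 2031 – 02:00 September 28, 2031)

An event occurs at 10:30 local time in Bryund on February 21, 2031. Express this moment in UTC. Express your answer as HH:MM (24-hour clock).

04:30

Daylight saving runs 23 February – 28 September; February 21, 2031 is outside that window, so Bryund is on standard time at UTC+06:00.
10:30 local − 6h = 04:30 UTC.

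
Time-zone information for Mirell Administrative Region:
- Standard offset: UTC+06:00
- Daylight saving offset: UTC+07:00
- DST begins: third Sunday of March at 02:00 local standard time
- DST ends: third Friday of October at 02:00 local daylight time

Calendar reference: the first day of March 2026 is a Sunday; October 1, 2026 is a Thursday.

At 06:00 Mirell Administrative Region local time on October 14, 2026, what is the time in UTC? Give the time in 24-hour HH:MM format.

1 March 2026 is a Sunday, so the first Sunday is March 1 and the third is March 15.
1 October 2026 is a Thursday, so the first Friday is October 2 and the third is October 16.
Daylight saving runs 15 March – 16 October; October 14, 2026 is inside that window, so Mirell Administrative Region is at UTC+07:00.
06:00 local − 7h = 23:00 UTC (rolling into the previous day, 13 October 2026).

23:00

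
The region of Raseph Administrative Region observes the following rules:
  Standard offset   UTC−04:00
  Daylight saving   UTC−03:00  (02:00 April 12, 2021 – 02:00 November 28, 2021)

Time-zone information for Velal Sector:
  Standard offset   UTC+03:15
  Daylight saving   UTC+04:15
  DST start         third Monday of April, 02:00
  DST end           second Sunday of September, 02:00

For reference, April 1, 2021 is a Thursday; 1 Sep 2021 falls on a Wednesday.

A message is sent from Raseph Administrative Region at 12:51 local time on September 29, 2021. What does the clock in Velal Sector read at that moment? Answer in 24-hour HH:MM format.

19:06

September 29, 2021 falls between 12 April and 28 November, so daylight saving is in effect and Raseph Administrative Region is at UTC−03:00.
12:51 Raseph Administrative Region + 3h = 15:51 UTC.
1 April 2021 is a Thursday, so the first Monday is April 5 and the third is April 19.
1 September 2021 is a Wednesday, so the first Sunday is September 5 and the second is September 12.
At the standard offset (UTC+03:15), 15:51 UTC + 3h15m = 19:06 Velal Sector standard time.
The standard-time date in Velal Sector, September 29, 2021, is outside the daylight-saving period (19 April – 12 September), so Velal Sector is on standard time, UTC+03:15.
15:51 UTC + 3h15m = 19:06 Velal Sector.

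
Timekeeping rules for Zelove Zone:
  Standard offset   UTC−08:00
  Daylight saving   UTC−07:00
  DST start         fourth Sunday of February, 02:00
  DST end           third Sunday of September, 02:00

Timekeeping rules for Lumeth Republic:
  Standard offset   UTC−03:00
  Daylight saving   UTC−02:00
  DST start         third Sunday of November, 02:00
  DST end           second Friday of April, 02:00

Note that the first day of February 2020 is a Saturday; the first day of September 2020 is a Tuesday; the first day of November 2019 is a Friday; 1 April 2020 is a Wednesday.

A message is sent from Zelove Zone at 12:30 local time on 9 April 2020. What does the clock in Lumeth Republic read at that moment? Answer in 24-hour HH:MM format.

1 February 2020 is a Saturday, so the first Sunday is February 2 and the fourth is February 23.
1 September 2020 is a Tuesday, so the first Sunday is September 6 and the third is September 20.
9 April 2020 lies within the daylight-saving period (23 February – 20 September), so Zelove Zone is on daylight time, UTC−07:00.
12:30 Zelove Zone + 7h = 19:30 UTC.
1 November 2019 is a Friday, so the first Sunday is November 3 and the third is November 17.
1 April 2020 is a Wednesday, so the first Friday is April 3 and the second is April 10.
At the standard offset (UTC−03:00), 19:30 UTC − 3h = 16:30 Lumeth Republic standard time.
The standard-time date in Lumeth Republic, 9 April 2020, falls between 17 November 2019 and 10 April 2020, so daylight saving is in effect and Lumeth Republic is at UTC−02:00.
19:30 UTC − 2h = 17:30 Lumeth Republic.

17:30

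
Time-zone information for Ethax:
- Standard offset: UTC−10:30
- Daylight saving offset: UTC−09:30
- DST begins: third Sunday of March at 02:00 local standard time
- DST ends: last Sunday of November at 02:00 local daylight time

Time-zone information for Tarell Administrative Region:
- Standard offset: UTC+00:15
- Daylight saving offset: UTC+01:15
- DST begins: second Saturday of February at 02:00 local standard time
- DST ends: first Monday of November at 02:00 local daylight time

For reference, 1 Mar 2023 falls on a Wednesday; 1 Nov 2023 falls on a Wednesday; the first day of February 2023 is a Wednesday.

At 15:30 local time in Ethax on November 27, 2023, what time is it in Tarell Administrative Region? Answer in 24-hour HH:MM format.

1 March 2023 is a Wednesday, so the first Sunday is March 5 and the third is March 19.
1 November 2023 is a Wednesday, so Sundays fall on 5, 12, 19, 26; the last is November 26.
November 27, 2023 does not fall between 19 March and 26 November, so daylight saving is not in effect and Ethax is at UTC−10:30.
15:30 Ethax + 10h30m = 02:00 UTC (rolling into the next day, 28 November 2023).
1 February 2023 is a Wednesday, so the first Saturday is February 4 and the second is February 11.
1 November 2023 is a Wednesday, so the first Monday is November 6.
At the standard offset (UTC+00:15), 02:00 UTC + 0h15m = 02:15 Tarell Administrative Region standard time.
The standard-time date in Tarell Administrative Region, November 28, 2023, does not fall between 11 February and 6 November, so daylight saving is not in effect and Tarell Administrative Region is at UTC+00:15.
02:00 UTC + 0h15m = 02:15 Tarell Administrative Region.

02:15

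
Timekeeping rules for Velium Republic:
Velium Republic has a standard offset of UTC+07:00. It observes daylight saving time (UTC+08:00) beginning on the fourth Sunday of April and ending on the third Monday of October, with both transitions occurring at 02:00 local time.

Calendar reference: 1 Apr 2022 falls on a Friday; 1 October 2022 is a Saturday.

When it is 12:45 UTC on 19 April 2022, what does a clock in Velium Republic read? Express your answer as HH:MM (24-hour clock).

1 April 2022 is a Friday, so the first Sunday is April 3 and the fourth is April 24.
1 October 2022 is a Saturday, so the first Monday is October 3 and the third is October 17.
At the standard offset (UTC+07:00), 12:45 UTC + 7h = 19:45 Velium Republic standard time.
The standard-time date in Velium Republic, 19 April 2022, does not fall between 24 April and 17 October, so daylight saving is not in effect and Velium Republic is at UTC+07:00.
12:45 UTC + 7h = 19:45 local.

19:45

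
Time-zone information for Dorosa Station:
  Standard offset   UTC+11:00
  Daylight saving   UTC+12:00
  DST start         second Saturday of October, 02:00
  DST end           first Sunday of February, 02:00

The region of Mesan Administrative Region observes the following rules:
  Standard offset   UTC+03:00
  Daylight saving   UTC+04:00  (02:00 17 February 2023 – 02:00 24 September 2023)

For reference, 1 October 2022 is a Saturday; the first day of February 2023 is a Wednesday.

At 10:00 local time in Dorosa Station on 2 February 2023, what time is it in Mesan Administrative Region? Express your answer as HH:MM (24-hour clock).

1 October 2022 is a Saturday, so the first Saturday is October 1 and the second is October 8.
1 February 2023 is a Wednesday, so the first Sunday is February 5.
2 February 2023 lies within the daylight-saving period (8 October 2022 – 5 February 2023), so Dorosa Station is on daylight time, UTC+12:00.
10:00 Dorosa Station − 12h = 22:00 UTC (rolling into the previous day, 1 February 2023).
At the standard offset (UTC+03:00), 22:00 UTC + 3h = 01:00 Mesan Administrative Region standard time (rolling into the next day, 2 February 2023).
The standard-time date in Mesan Administrative Region, 2 February 2023, does not fall between 17 February and 24 September, so daylight saving is not in effect and Mesan Administrative Region is at UTC+03:00.
22:00 UTC + 3h = 01:00 Mesan Administrative Region (rolling into the next day, 2 February 2023).

01:00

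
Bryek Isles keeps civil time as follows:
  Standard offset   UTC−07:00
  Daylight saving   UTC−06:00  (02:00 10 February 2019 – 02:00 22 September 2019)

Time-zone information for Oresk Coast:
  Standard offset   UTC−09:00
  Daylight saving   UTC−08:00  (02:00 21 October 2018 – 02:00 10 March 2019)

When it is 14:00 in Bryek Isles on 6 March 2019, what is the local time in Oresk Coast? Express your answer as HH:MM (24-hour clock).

12:00

6 March 2019 falls between 10 February and 22 September, so daylight saving is in effect and Bryek Isles is at UTC−06:00.
14:00 Bryek Isles + 6h = 20:00 UTC.
At the standard offset (UTC−09:00), 20:00 UTC − 9h = 11:00 Oresk Coast standard time.
Daylight saving runs 21 October 2018 – 10 March 2019; the standard-time date in Oresk Coast, 6 March 2019, is inside that window, so Oresk Coast is at UTC−08:00.
20:00 UTC − 8h = 12:00 Oresk Coast.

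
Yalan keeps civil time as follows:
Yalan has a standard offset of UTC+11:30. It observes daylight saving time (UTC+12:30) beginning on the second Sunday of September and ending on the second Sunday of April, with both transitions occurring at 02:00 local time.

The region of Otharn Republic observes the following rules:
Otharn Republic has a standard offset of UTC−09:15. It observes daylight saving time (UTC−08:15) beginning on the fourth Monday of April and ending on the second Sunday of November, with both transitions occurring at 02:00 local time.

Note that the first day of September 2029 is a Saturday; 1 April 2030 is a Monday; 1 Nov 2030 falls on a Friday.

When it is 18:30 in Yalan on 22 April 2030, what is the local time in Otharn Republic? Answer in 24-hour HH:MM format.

21:45

1 September 2029 is a Saturday, so the first Sunday is September 2 and the second is September 9.
1 April 2030 is a Monday, so the first Sunday is April 7 and the second is April 14.
22 April 2030 is outside the daylight-saving period (9 September 2029 – 14 April 2030), so Yalan is on standard time, UTC+11:30.
18:30 Yalan − 11h30m = 07:00 UTC.
1 April 2030 is a Monday, so the first Monday is April 1 and the fourth is April 22.
1 November 2030 is a Friday, so the first Sunday is November 3 and the second is November 10.
At the standard offset (UTC−09:15), 07:00 UTC − 9h15m = 21:45 Otharn Republic standard time (rolling into the previous day, 21 April 2030).
Daylight saving runs 22 April – 10 November; the standard-time date in Otharn Republic, 21 April 2030, is outside that window, so Otharn Republic is on standard time at UTC−09:15.
07:00 UTC − 9h15m = 21:45 Otharn Republic (rolling into the previous day, 21 April 2030).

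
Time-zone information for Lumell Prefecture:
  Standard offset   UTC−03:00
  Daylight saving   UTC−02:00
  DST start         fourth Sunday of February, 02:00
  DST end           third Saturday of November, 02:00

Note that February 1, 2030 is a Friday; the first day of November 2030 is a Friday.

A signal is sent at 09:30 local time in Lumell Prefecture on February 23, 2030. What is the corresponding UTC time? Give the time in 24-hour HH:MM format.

1 February 2030 is a Friday, so the first Sunday is February 3 and the fourth is February 24.
1 November 2030 is a Friday, so the first Saturday is November 2 and the third is November 16.
February 23, 2030 does not fall between 24 February and 16 November, so daylight saving is not in effect and Lumell Prefecture is at UTC−03:00.
09:30 local + 3h = 12:30 UTC.

12:30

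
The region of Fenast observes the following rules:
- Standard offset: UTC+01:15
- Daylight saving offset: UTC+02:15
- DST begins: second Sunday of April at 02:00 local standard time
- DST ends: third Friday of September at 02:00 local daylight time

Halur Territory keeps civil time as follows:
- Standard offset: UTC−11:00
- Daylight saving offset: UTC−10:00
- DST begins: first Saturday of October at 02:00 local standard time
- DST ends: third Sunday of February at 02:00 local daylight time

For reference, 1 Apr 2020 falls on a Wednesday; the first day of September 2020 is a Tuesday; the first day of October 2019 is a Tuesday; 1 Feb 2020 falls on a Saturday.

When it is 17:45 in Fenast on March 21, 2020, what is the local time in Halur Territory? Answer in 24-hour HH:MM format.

1 April 2020 is a Wednesday, so the first Sunday is April 5 and the second is April 12.
1 September 2020 is a Tuesday, so the first Friday is September 4 and the third is September 18.
Daylight saving runs 12 April – 18 September; March 21, 2020 is outside that window, so Fenast is on standard time at UTC+01:15.
17:45 Fenast − 1h15m = 16:30 UTC.
1 October 2019 is a Tuesday, so the first Saturday is October 5.
1 February 2020 is a Saturday, so the first Sunday is February 2 and the third is February 16.
At the standard offset (UTC−11:00), 16:30 UTC − 11h = 05:30 Halur Territory standard time.
The standard-time date in Halur Territory, March 21, 2020, does not fall between 5 October 2019 and 16 February 2020, so daylight saving is not in effect and Halur Territory is at UTC−11:00.
16:30 UTC − 11h = 05:30 Halur Territory.

05:30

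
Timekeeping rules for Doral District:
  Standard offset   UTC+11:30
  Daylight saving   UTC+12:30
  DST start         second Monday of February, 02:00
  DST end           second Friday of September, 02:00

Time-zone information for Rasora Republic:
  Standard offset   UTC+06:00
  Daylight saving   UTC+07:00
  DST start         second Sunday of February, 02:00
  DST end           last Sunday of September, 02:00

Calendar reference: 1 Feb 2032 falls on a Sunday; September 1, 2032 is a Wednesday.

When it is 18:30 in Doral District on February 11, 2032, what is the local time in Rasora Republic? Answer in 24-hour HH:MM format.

1 February 2032 is a Sunday, so the first Monday is February 2 and the second is February 9.
1 September 2032 is a Wednesday, so the first Friday is September 3 and the second is September 10.
Daylight saving runs 9 February – 10 September; February 11, 2032 is inside that window, so Doral District is at UTC+12:30.
18:30 Doral District − 12h30m = 06:00 UTC.
1 February 2032 is a Sunday, so the first Sunday is February 1 and the second is February 8.
1 September 2032 is a Wednesday, so Sundays fall on 5, 12, 19, 26; the last is September 26.
At the standard offset (UTC+06:00), 06:00 UTC + 6h = 12:00 Rasora Republic standard time.
The standard-time date in Rasora Republic, February 11, 2032, falls between 8 February and 26 September, so daylight saving is in effect and Rasora Republic is at UTC+07:00.
06:00 UTC + 7h = 13:00 Rasora Republic.

13:00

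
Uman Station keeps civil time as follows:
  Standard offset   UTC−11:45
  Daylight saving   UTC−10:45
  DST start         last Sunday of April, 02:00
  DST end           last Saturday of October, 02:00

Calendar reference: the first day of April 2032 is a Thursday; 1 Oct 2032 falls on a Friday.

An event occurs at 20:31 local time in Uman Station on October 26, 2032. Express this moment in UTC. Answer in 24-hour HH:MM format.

07:16

1 April 2032 is a Thursday, so Sundays fall on 4, 11, 18, 25; the last is April 25.
1 October 2032 is a Friday, so Saturdays fall on 2, 9, 16, 23, 30; the last is October 30.
October 26, 2032 lies within the daylight-saving period (25 April – 30 October), so Uman Station is on daylight time, UTC−10:45.
20:31 local + 10h45m = 07:16 UTC (rolling into the next day, 27 October 2032).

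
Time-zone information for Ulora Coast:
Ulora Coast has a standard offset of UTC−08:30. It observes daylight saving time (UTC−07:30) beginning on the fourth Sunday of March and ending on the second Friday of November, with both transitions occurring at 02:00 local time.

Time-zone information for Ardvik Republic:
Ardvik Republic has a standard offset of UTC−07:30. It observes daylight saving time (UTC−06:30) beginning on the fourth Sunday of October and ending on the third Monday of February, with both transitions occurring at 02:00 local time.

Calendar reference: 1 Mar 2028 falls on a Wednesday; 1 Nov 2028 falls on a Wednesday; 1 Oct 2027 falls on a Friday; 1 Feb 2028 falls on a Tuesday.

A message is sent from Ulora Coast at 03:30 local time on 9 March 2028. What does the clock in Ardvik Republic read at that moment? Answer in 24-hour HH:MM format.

1 March 2028 is a Wednesday, so the first Sunday is March 5 and the fourth is March 26.
1 November 2028 is a Wednesday, so the first Friday is November 3 and the second is November 10.
Daylight saving runs 26 March – 10 November; 9 March 2028 is outside that window, so Ulora Coast is on standard time at UTC−08:30.
03:30 Ulora Coast + 8h30m = 12:00 UTC.
1 October 2027 is a Friday, so the first Sunday is October 3 and the fourth is October 24.
1 February 2028 is a Tuesday, so the first Monday is February 7 and the third is February 21.
At the standard offset (UTC−07:30), 12:00 UTC − 7h30m = 04:30 Ardvik Republic standard time.
Daylight saving runs 24 October 2027 – 21 February 2028; the standard-time date in Ardvik Republic, 9 March 2028, is outside that window, so Ardvik Republic is on standard time at UTC−07:30.
12:00 UTC − 7h30m = 04:30 Ardvik Republic.

04:30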